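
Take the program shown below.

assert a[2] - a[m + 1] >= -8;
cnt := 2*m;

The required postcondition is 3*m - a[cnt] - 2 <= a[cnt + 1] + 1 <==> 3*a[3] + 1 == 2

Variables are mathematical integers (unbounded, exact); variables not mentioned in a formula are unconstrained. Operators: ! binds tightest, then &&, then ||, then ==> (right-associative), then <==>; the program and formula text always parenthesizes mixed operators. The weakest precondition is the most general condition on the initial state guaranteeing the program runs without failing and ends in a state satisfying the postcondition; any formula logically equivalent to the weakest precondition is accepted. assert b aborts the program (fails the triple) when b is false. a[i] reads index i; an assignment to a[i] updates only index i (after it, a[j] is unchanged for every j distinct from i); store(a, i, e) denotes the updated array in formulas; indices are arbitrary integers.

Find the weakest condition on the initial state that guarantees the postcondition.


Working backward. After the program, the postcondition 3*m - a[cnt] - 2 <= a[cnt + 1] + 1 <==> 3*a[3] + 1 == 2 must hold; in canonical form it is 3*m <= a[cnt + 1] + a[cnt] + 3 <==> 3*a[3] == 1.
Before cnt := 2*m: 3*m <= a[2*m + 1] + a[2*m] + 3 <==> 3*a[3] == 1
Before assert a[2] - a[m + 1] >= -8: a[2] >= a[m + 1] - 8 && (3*m <= a[2*m + 1] + a[2*m] + 3 <==> 3*a[3] == 1)
Answer: WP = a[2] >= a[m + 1] - 8 && (3*m <= a[2*m + 1] + a[2*m] + 3 <==> 3*a[3] == 1)


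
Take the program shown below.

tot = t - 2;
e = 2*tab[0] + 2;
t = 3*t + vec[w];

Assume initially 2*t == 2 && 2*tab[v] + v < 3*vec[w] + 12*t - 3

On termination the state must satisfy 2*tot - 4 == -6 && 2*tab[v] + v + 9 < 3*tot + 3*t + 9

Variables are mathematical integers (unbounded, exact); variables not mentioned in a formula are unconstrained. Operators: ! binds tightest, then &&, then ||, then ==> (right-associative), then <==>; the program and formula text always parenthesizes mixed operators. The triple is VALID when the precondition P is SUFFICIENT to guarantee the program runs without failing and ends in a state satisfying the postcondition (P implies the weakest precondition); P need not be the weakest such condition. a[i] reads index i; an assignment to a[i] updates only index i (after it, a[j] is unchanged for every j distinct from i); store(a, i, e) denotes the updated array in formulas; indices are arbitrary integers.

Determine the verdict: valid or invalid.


Working backward. After the program, the postcondition 2*tot - 4 == -6 && 2*tab[v] + v + 9 < 3*tot + 3*t + 9 must hold; in canonical form it is 2*tot == -2 && 2*tab[v] + v < 3*t + 3*tot.
Before t := 3*t + vec[w]: 2*tot == -2 && 2*tab[v] + v < 3*vec[w] + 9*t + 3*tot
Before e := 2*tab[0] + 2: 2*tot == -2 && 2*tab[v] + v < 3*vec[w] + 9*t + 3*tot
Before tot := t - 2: 2*t == 2 && 2*tab[v] + v < 3*vec[w] + 12*t - 6
The weakest precondition is 2*t == 2 && 2*tab[v] + v < 3*vec[w] + 12*t - 6.
Check whether 2*t == 2 && 2*tab[v] + v < 3*vec[w] + 12*t - 3 implies it.
Countermodel: at the initial state t = 1, tab = {[0] = 0, [6] = 0, elsewhere 0}, v = 6, vec = {[0] = 0, [6] = 0, elsewhere 0}, w = 0, the precondition holds but the weakest precondition fails.
Answer: invalid


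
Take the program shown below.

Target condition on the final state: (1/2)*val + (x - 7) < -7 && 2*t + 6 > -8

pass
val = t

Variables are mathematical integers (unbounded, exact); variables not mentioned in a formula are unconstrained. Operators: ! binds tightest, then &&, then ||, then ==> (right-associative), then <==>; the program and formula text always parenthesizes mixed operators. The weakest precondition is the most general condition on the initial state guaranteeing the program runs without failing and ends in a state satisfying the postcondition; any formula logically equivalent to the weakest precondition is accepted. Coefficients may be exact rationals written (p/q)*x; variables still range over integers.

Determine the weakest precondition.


Working backward. After the program, the postcondition (1/2)*val + (x - 7) < -7 && 2*t + 6 > -8 must hold; in canonical form it is (1/2)*val + x < 0 && 2*t > -14.
Before val := t: (1/2)*t + x < 0 && 2*t > -14
Before skip: (1/2)*t + x < 0 && 2*t > -14
Answer: WP = (1/2)*t + x < 0 && 2*t > -14


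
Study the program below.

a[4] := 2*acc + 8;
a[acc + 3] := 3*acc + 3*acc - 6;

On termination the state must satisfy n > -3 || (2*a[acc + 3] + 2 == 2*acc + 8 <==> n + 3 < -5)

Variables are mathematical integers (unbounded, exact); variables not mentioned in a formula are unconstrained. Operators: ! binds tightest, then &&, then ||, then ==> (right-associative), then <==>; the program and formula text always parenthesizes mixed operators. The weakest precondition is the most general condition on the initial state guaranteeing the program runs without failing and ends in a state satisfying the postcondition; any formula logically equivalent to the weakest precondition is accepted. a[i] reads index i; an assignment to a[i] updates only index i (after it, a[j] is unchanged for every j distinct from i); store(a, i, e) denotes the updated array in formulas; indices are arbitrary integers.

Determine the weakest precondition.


Working backward. After the program, the postcondition n > -3 || (2*a[acc + 3] + 2 == 2*acc + 8 <==> n + 3 < -5) must hold; in canonical form it is n > -3 || (2*a[acc + 3] == 2*acc + 6 <==> n < -8).
Before a[acc + 3] := 3*acc + 3*acc - 6: n > -3 || (2*store(a, acc + 3, 6*acc - 6)[acc + 3] == 2*acc + 6 <==> n < -8)
Before a[4] := 2*acc + 8: n > -3 || (2*store(store(a, 4, 2*acc + 8), acc + 3, 6*acc - 6)[acc + 3] == 2*acc + 6 <==> n < -8)
Answer: WP = n > -3 || (2*store(store(a, 4, 2*acc + 8), acc + 3, 6*acc - 6)[acc + 3] == 2*acc + 6 <==> n < -8)


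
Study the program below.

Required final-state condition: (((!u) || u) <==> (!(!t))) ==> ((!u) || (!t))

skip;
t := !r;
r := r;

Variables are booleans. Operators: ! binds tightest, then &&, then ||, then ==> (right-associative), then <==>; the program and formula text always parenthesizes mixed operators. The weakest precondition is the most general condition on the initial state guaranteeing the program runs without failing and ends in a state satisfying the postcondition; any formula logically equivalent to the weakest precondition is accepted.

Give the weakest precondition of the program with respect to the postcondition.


Working backward. After the program, the postcondition (((!u) || u) <==> (!(!t))) ==> ((!u) || (!t)) must hold; in canonical form it is t ==> ((!u) || (!t)).
Before r := r: t ==> ((!u) || (!t))
Before t := !r: (!r) ==> ((!u) || r)
Before skip: (!r) ==> ((!u) || r)
Answer: WP = (!r) ==> ((!u) || r)


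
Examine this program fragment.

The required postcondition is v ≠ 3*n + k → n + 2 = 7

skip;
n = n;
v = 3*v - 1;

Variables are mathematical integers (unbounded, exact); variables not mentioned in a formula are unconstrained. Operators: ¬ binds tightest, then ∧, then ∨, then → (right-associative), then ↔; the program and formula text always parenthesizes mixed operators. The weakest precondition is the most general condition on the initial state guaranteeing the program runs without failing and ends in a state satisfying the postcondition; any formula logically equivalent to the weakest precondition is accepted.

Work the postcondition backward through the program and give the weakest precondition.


Working backward. After the program, the postcondition v ≠ 3*n + k → n + 2 = 7 must hold; in canonical form it is v ≠ k + 3*n → n = 5.
Before v := 3*v - 1: 3*v ≠ k + 3*n + 1 → n = 5
Before n := n: 3*v ≠ k + 3*n + 1 → n = 5
Before skip: 3*v ≠ k + 3*n + 1 → n = 5
Answer: WP = 3*v ≠ k + 3*n + 1 → n = 5


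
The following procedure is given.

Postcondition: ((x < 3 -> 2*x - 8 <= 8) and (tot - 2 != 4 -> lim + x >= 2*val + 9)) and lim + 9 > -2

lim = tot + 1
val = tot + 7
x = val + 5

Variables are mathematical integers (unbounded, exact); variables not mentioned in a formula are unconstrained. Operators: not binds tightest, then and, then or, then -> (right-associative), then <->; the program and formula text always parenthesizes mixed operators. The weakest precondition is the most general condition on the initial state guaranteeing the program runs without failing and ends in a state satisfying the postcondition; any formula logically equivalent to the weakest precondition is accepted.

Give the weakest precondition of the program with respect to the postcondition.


Working backward. After the program, the postcondition ((x < 3 -> 2*x - 8 <= 8) and (tot - 2 != 4 -> lim + x >= 2*val + 9)) and lim + 9 > -2 must hold; in canonical form it is (x < 3 -> 2*x <= 16) and (tot != 6 -> lim + x >= 2*val + 9) and lim > -11.
Before x := val + 5: (val < -2 -> 2*val <= 6) and (tot != 6 -> lim >= val + 4) and lim > -11
Before val := tot + 7: (tot < -9 -> 2*tot <= -8) and (tot != 6 -> lim >= tot + 11) and lim > -11
Before lim := tot + 1: (tot < -9 -> 2*tot <= -8) and (not (tot != 6)) and tot > -12
Answer: WP = (tot < -9 -> 2*tot <= -8) and (not (tot != 6)) and tot > -12


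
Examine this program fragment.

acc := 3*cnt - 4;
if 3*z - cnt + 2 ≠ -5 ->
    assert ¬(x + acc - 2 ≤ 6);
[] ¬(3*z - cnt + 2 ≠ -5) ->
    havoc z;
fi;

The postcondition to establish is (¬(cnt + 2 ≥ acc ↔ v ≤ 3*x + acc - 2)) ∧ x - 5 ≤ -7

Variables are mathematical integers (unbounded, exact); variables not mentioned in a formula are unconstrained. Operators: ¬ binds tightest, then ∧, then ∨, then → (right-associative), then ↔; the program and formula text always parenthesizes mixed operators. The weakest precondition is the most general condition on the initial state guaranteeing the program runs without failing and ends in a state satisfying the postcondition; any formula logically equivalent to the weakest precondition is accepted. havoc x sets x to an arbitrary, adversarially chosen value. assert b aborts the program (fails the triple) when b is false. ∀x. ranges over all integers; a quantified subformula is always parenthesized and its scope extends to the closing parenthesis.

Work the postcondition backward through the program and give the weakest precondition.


Working backward. After the program, the postcondition (¬(cnt + 2 ≥ acc ↔ v ≤ 3*x + acc - 2)) ∧ x - 5 ≤ -7 must hold; in canonical form it is (¬(cnt ≥ acc - 2 ↔ v ≤ acc + 3*x - 2)) ∧ x ≤ -2.
Then branch requires (¬(acc + x ≤ 8)) ∧ (¬(cnt ≥ acc - 2 ↔ v ≤ acc + 3*x - 2)) ∧ x ≤ -2; else branch requires (¬(cnt ≥ acc - 2 ↔ v ≤ acc + 3*x - 2)) ∧ x ≤ -2.
Before the if: (3*z ≠ cnt - 7 → ((¬(acc + x ≤ 8)) ∧ (¬(cnt ≥ acc - 2 ↔ v ≤ acc + 3*x - 2)) ∧ x ≤ -2)) ∧ ((¬(3*z ≠ cnt - 7)) → ((¬(cnt ≥ acc - 2 ↔ v ≤ acc + 3*x - 2)) ∧ x ≤ -2))
Before acc := 3*cnt - 4: (3*z ≠ cnt - 7 → ((¬(3*cnt + x ≤ 12)) ∧ (¬(2*cnt ≤ 6 ↔ v ≤ 3*cnt + 3*x - 6)) ∧ x ≤ -2)) ∧ ((¬(3*z ≠ cnt - 7)) → ((¬(2*cnt ≤ 6 ↔ v ≤ 3*cnt + 3*x - 6)) ∧ x ≤ -2))
Answer: WP = (3*z ≠ cnt - 7 → ((¬(3*cnt + x ≤ 12)) ∧ (¬(2*cnt ≤ 6 ↔ v ≤ 3*cnt + 3*x - 6)) ∧ x ≤ -2)) ∧ ((¬(3*z ≠ cnt - 7)) → ((¬(2*cnt ≤ 6 ↔ v ≤ 3*cnt + 3*x - 6)) ∧ x ≤ -2))


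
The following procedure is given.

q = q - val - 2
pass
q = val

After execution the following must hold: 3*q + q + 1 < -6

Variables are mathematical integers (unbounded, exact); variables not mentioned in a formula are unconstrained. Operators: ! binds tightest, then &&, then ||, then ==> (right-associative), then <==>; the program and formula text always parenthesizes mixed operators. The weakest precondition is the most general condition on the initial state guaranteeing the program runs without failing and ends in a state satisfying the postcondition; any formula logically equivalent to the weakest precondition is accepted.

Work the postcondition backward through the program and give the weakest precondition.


Working backward. After the program, the postcondition 3*q + q + 1 < -6 must hold; in canonical form it is 4*q < -7.
Before q := val: 4*val < -7
Before skip: 4*val < -7
Before q := q - val - 2: 4*val < -7
Answer: WP = 4*val < -7


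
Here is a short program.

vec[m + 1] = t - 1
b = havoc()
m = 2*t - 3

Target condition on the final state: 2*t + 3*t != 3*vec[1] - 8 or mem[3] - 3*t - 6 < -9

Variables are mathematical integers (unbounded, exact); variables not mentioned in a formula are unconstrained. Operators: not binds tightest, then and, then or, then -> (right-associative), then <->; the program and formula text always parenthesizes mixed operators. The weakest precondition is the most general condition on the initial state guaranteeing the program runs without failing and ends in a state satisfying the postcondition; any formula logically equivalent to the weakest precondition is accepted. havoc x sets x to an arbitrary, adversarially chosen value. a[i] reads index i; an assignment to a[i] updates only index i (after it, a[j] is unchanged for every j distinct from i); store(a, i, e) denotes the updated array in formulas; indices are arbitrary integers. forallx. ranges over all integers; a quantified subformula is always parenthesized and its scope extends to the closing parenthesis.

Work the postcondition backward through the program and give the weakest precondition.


Working backward. After the program, the postcondition 2*t + 3*t != 3*vec[1] - 8 or mem[3] - 3*t - 6 < -9 must hold; in canonical form it is 5*t != 3*vec[1] - 8 or mem[3] < 3*t - 3.
Before m := 2*t - 3: 5*t != 3*vec[1] - 8 or mem[3] < 3*t - 3
Before havoc b: 5*t != 3*vec[1] - 8 or mem[3] < 3*t - 3
Before vec[m + 1] := t - 1: 5*t != 3*store(vec, m + 1, t - 1)[1] - 8 or mem[3] < 3*t - 3
Answer: WP = 5*t != 3*store(vec, m + 1, t - 1)[1] - 8 or mem[3] < 3*t - 3


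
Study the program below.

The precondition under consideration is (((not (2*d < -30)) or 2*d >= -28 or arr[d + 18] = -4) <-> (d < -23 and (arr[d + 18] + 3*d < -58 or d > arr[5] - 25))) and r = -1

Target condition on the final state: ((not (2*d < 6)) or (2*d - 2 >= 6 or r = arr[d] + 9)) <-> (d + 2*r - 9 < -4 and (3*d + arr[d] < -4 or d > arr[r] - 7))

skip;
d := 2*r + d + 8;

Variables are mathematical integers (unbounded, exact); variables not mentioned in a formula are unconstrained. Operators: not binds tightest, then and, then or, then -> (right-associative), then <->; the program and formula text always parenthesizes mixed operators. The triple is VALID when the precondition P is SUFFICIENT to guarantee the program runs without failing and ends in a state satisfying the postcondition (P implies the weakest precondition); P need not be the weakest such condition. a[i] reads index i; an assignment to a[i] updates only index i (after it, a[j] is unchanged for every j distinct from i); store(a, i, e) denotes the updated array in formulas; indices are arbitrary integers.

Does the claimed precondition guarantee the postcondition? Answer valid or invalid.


Working backward. After the program, the postcondition ((not (2*d < 6)) or (2*d - 2 >= 6 or r = arr[d] + 9)) <-> (d + 2*r - 9 < -4 and (3*d + arr[d] < -4 or d > arr[r] - 7)) must hold; in canonical form it is ((not (2*d < 6)) or 2*d >= 8 or r = arr[d] + 9) <-> (d + 2*r < 5 and (arr[d] + 3*d < -4 or d > arr[r] - 7)).
Before d := 2*r + d + 8: ((not (2*d + 4*r < -10)) or 2*d + 4*r >= -8 or r = arr[d + 2*r + 8] + 9) <-> (d + 4*r < -3 and (arr[d + 2*r + 8] + 3*d + 6*r < -28 or d + 2*r > arr[r] - 15))
Before skip: ((not (2*d + 4*r < -10)) or 2*d + 4*r >= -8 or r = arr[d + 2*r + 8] + 9) <-> (d + 4*r < -3 and (arr[d + 2*r + 8] + 3*d + 6*r < -28 or d + 2*r > arr[r] - 15))
The weakest precondition is ((not (2*d + 4*r < -10)) or 2*d + 4*r >= -8 or r = arr[d + 2*r + 8] + 9) <-> (d + 4*r < -3 and (arr[d + 2*r + 8] + 3*d + 6*r < -28 or d + 2*r > arr[r] - 15)).
Check whether (((not (2*d < -30)) or 2*d >= -28 or arr[d + 18] = -4) <-> (d < -23 and (arr[d + 18] + 3*d < -58 or d > arr[5] - 25))) and r = -1 implies it.
Countermodel: at the initial state arr = {[-10] = 0, [-1] = -4, [2] = -5, [5] = 9, elsewhere -4}, d = -16, r = -1, the precondition holds but the weakest precondition fails.
Answer: invalid


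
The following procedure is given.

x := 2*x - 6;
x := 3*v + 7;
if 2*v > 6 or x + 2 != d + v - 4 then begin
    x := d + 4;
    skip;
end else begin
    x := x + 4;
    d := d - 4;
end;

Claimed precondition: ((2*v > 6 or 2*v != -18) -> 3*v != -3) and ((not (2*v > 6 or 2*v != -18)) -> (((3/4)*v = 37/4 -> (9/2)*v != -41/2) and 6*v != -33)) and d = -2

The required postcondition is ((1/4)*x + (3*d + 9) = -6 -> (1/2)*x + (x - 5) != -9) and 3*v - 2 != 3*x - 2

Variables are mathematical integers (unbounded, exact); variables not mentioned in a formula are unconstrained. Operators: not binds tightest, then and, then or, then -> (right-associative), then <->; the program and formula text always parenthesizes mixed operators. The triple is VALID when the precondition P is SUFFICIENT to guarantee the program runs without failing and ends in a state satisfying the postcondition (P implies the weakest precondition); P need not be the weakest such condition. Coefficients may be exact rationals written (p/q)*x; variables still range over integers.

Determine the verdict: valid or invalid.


Working backward. After the program, the postcondition ((1/4)*x + (3*d + 9) = -6 -> (1/2)*x + (x - 5) != -9) and 3*v - 2 != 3*x - 2 must hold; in canonical form it is (3*d + (1/4)*x = -15 -> (3/2)*x != -4) and 3*v != 3*x.
Then branch requires ((13/4)*d = -16 -> (3/2)*d != -10) and 3*v != 3*d + 12; else branch requires (3*d + (1/4)*x = -4 -> (3/2)*x != -10) and 3*v != 3*x + 12.
Before the if: ((2*v > 6 or x != d + v - 6) -> (((13/4)*d = -16 -> (3/2)*d != -10) and 3*v != 3*d + 12)) and ((not (2*v > 6 or x != d + v - 6)) -> ((3*d + (1/4)*x = -4 -> (3/2)*x != -10) and 3*v != 3*x + 12))
Before x := 3*v + 7: ((2*v > 6 or 2*v != d - 13) -> (((13/4)*d = -16 -> (3/2)*d != -10) and 3*v != 3*d + 12)) and ((not (2*v > 6 or 2*v != d - 13)) -> ((3*d + (3/4)*v = -23/4 -> (9/2)*v != -41/2) and 6*v != -33))
Before x := 2*x - 6: ((2*v > 6 or 2*v != d - 13) -> (((13/4)*d = -16 -> (3/2)*d != -10) and 3*v != 3*d + 12)) and ((not (2*v > 6 or 2*v != d - 13)) -> ((3*d + (3/4)*v = -23/4 -> (9/2)*v != -41/2) and 6*v != -33))
The weakest precondition is ((2*v > 6 or 2*v != d - 13) -> (((13/4)*d = -16 -> (3/2)*d != -10) and 3*v != 3*d + 12)) and ((not (2*v > 6 or 2*v != d - 13)) -> ((3*d + (3/4)*v = -23/4 -> (9/2)*v != -41/2) and 6*v != -33)).
Check whether ((2*v > 6 or 2*v != -18) -> 3*v != -3) and ((not (2*v > 6 or 2*v != -18)) -> (((3/4)*v = 37/4 -> (9/2)*v != -41/2) and 6*v != -33)) and d = -2 implies it.
Countermodel: at the initial state d = -2, v = 2, the precondition holds but the weakest precondition fails.
Answer: invalid


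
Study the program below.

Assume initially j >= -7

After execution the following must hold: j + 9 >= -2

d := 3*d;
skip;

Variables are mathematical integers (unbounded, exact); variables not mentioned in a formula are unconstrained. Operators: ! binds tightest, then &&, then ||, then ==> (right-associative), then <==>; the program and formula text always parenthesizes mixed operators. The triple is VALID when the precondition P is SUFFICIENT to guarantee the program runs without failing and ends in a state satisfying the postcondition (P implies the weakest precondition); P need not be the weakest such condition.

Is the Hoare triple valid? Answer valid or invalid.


Working backward. After the program, the postcondition j + 9 >= -2 must hold; in canonical form it is j >= -11.
Before skip: j >= -11
Before d := 3*d: j >= -11
The weakest precondition is j >= -11.
Check whether j >= -7 implies it.
Every state satisfying the precondition satisfies the weakest precondition: the implication holds.
Answer: valid


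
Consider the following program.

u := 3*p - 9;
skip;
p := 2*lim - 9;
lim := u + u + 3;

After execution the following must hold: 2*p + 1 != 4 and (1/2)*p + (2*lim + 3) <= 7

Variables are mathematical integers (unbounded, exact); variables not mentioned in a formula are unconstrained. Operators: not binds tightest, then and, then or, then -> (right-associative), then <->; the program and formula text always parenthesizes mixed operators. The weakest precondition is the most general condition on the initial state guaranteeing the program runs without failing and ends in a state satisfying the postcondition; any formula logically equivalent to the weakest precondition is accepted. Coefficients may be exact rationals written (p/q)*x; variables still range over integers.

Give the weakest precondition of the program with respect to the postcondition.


Working backward. After the program, the postcondition 2*p + 1 != 4 and (1/2)*p + (2*lim + 3) <= 7 must hold; in canonical form it is 2*p != 3 and 2*lim + (1/2)*p <= 4.
Before lim := u + u + 3: 2*p != 3 and (1/2)*p + 4*u <= -2
Before p := 2*lim - 9: 4*lim != 21 and lim + 4*u <= 5/2
Before skip: 4*lim != 21 and lim + 4*u <= 5/2
Before u := 3*p - 9: 4*lim != 21 and lim + 12*p <= 77/2
Answer: WP = 4*lim != 21 and lim + 12*p <= 77/2


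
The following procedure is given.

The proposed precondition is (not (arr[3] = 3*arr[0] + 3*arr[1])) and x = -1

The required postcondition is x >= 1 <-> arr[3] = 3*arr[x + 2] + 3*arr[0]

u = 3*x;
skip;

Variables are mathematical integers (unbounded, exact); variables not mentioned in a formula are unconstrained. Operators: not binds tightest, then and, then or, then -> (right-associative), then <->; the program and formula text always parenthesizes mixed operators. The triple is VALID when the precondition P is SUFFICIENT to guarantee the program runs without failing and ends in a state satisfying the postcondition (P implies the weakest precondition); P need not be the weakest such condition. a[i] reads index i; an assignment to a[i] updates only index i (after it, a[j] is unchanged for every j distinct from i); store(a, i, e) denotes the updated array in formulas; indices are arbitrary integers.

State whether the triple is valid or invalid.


Working backward. After the program, x >= 1 <-> arr[3] = 3*arr[x + 2] + 3*arr[0] must hold.
Before skip: x >= 1 <-> arr[3] = 3*arr[x + 2] + 3*arr[0]
Before u := 3*x: x >= 1 <-> arr[3] = 3*arr[x + 2] + 3*arr[0]
The weakest precondition is x >= 1 <-> arr[3] = 3*arr[x + 2] + 3*arr[0].
Check whether (not (arr[3] = 3*arr[0] + 3*arr[1])) and x = -1 implies it.
Every state satisfying the precondition satisfies the weakest precondition: the implication holds.
Answer: valid


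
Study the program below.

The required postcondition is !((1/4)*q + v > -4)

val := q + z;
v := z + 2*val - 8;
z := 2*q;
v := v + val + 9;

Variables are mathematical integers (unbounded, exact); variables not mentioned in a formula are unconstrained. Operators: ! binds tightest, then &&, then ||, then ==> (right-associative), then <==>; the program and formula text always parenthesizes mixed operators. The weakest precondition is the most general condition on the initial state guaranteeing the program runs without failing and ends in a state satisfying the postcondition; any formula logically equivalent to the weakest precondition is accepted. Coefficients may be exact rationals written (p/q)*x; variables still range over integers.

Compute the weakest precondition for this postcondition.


Working backward. After the program, !((1/4)*q + v > -4) must hold.
Before v := v + val + 9: !((1/4)*q + v + val > -13)
Before z := 2*q: !((1/4)*q + v + val > -13)
Before v := z + 2*val - 8: !((1/4)*q + 3*val + z > -5)
Before val := q + z: !((13/4)*q + 4*z > -5)
Answer: WP = !((13/4)*q + 4*z > -5)


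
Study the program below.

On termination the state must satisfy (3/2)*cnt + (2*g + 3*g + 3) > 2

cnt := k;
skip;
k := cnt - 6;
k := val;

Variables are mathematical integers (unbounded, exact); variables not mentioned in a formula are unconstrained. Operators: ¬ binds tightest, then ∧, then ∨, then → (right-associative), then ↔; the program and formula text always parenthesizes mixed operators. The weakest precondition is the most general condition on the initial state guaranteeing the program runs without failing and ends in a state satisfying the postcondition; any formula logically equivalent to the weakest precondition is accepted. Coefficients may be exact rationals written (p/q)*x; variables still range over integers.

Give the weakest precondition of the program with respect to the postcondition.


Working backward. After the program, the postcondition (3/2)*cnt + (2*g + 3*g + 3) > 2 must hold; in canonical form it is (3/2)*cnt + 5*g > -1.
Before k := val: (3/2)*cnt + 5*g > -1
Before k := cnt - 6: (3/2)*cnt + 5*g > -1
Before skip: (3/2)*cnt + 5*g > -1
Before cnt := k: 5*g + (3/2)*k > -1
Answer: WP = 5*g + (3/2)*k > -1


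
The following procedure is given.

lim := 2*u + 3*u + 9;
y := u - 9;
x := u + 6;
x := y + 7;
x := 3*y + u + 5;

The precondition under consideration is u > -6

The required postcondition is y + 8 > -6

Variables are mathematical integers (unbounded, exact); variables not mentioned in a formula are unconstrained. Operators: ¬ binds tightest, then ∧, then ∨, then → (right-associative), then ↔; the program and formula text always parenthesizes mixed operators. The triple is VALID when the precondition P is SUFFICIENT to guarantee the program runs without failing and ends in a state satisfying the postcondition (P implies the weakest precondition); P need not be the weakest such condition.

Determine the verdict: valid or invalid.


Working backward. After the program, the postcondition y + 8 > -6 must hold; in canonical form it is y > -14.
Before x := 3*y + u + 5: y > -14
Before x := y + 7: y > -14
Before x := u + 6: y > -14
Before y := u - 9: u > -5
Before lim := 2*u + 3*u + 9: u > -5
The weakest precondition is u > -5.
Check whether u > -6 implies it.
Countermodel: at the initial state u = -5, the precondition holds but the weakest precondition fails.
Answer: invalid


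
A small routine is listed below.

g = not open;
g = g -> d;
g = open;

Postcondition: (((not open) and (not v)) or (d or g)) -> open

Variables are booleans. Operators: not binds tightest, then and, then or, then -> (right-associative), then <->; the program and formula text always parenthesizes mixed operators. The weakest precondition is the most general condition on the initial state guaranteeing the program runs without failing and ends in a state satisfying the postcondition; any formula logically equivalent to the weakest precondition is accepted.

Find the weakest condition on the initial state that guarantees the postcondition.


Working backward. After the program, the postcondition (((not open) and (not v)) or (d or g)) -> open must hold; in canonical form it is (((not open) and (not v)) or d or g) -> open.
Before g := open: (((not open) and (not v)) or d or open) -> open
Before g := g -> d: (((not open) and (not v)) or d or open) -> open
Before g := not open: (((not open) and (not v)) or d or open) -> open
Answer: WP = (((not open) and (not v)) or d or open) -> open


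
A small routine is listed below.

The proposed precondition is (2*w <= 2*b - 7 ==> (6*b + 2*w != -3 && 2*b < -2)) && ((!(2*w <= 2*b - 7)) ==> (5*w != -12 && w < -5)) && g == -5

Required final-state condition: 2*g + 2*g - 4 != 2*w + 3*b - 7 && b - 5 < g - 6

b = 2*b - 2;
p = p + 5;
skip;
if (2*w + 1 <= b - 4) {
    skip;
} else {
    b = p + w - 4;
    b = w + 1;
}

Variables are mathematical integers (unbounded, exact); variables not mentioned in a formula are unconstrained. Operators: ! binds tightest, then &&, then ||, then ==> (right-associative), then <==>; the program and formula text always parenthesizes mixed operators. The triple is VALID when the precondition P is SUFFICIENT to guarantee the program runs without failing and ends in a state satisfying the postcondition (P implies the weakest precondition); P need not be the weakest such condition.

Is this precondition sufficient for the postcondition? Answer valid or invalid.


Working backward. After the program, the postcondition 2*g + 2*g - 4 != 2*w + 3*b - 7 && b - 5 < g - 6 must hold; in canonical form it is 4*g != 3*b + 2*w - 3 && b < g - 1.
Then branch requires 4*g != 3*b + 2*w - 3 && b < g - 1; else branch requires 4*g != 5*w && w < g - 2.
Before the if: (2*w <= b - 5 ==> (4*g != 3*b + 2*w - 3 && b < g - 1)) && ((!(2*w <= b - 5)) ==> (4*g != 5*w && w < g - 2))
Before skip: (2*w <= b - 5 ==> (4*g != 3*b + 2*w - 3 && b < g - 1)) && ((!(2*w <= b - 5)) ==> (4*g != 5*w && w < g - 2))
Before p := p + 5: (2*w <= b - 5 ==> (4*g != 3*b + 2*w - 3 && b < g - 1)) && ((!(2*w <= b - 5)) ==> (4*g != 5*w && w < g - 2))
Before b := 2*b - 2: (2*w <= 2*b - 7 ==> (4*g != 6*b + 2*w - 9 && 2*b < g + 1)) && ((!(2*w <= 2*b - 7)) ==> (4*g != 5*w && w < g - 2))
The weakest precondition is (2*w <= 2*b - 7 ==> (4*g != 6*b + 2*w - 9 && 2*b < g + 1)) && ((!(2*w <= 2*b - 7)) ==> (4*g != 5*w && w < g - 2)).
Check whether (2*w <= 2*b - 7 ==> (6*b + 2*w != -3 && 2*b < -2)) && ((!(2*w <= 2*b - 7)) ==> (5*w != -12 && w < -5)) && g == -5 implies it.
Countermodel: at the initial state b = -2, g = -5, w = -8, the precondition holds but the weakest precondition fails.
Answer: invalid


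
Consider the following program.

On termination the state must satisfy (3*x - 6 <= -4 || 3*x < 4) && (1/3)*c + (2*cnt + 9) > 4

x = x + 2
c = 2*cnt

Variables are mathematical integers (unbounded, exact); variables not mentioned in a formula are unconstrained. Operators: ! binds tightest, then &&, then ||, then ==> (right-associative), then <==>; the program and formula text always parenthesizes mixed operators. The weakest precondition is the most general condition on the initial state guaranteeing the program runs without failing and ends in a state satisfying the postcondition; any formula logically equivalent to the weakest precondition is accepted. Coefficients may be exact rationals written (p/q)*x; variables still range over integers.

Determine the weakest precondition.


Working backward. After the program, the postcondition (3*x - 6 <= -4 || 3*x < 4) && (1/3)*c + (2*cnt + 9) > 4 must hold; in canonical form it is (3*x <= 2 || 3*x < 4) && (1/3)*c + 2*cnt > -5.
Before c := 2*cnt: (3*x <= 2 || 3*x < 4) && (8/3)*cnt > -5
Before x := x + 2: (3*x <= -4 || 3*x < -2) && (8/3)*cnt > -5
Answer: WP = (3*x <= -4 || 3*x < -2) && (8/3)*cnt > -5


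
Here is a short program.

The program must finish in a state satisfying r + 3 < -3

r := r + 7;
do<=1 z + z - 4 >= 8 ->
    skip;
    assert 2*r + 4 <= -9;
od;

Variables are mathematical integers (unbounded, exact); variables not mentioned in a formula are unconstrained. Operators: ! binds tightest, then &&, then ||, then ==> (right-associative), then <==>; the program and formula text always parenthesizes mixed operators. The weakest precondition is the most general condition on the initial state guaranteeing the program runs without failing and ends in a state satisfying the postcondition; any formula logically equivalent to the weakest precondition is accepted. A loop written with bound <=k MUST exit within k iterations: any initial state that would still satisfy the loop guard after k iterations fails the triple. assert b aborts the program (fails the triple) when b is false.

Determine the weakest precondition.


Working backward. After the program, the postcondition r + 3 < -3 must hold; in canonical form it is r < -6.
Before the loop (bound <=1), unroll the exhaustion recursion (WP_0 = exit-now case; WP_j = one more guarded iteration, up to j = 1):
  WP_0: (!(2*z >= 12)) && r < -6
  WP_1: (2*z >= 12 ==> (2*r <= -13 && (!(2*z >= 12)) && r < -6)) && ((!(2*z >= 12)) ==> r < -6)
So before the loop: (2*z >= 12 ==> (2*r <= -13 && (!(2*z >= 12)) && r < -6)) && ((!(2*z >= 12)) ==> r < -6)
Before r := r + 7: (2*z >= 12 ==> (2*r <= -27 && (!(2*z >= 12)) && r < -13)) && ((!(2*z >= 12)) ==> r < -13)
Answer: WP = (2*z >= 12 ==> (2*r <= -27 && (!(2*z >= 12)) && r < -13)) && ((!(2*z >= 12)) ==> r < -13)


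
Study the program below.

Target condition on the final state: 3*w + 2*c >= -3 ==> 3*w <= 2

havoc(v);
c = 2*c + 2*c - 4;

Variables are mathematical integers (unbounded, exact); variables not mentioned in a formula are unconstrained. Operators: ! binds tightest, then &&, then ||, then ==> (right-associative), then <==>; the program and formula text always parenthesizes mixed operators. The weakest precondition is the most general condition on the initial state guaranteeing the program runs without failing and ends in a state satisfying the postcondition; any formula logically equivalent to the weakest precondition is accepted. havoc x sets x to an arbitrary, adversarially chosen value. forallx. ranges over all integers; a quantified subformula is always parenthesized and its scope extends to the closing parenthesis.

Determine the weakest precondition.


Working backward. After the program, the postcondition 3*w + 2*c >= -3 ==> 3*w <= 2 must hold; in canonical form it is 2*c + 3*w >= -3 ==> 3*w <= 2.
Before c := 2*c + 2*c - 4: 8*c + 3*w >= 5 ==> 3*w <= 2
Before havoc v: 8*c + 3*w >= 5 ==> 3*w <= 2
Answer: WP = 8*c + 3*w >= 5 ==> 3*w <= 2


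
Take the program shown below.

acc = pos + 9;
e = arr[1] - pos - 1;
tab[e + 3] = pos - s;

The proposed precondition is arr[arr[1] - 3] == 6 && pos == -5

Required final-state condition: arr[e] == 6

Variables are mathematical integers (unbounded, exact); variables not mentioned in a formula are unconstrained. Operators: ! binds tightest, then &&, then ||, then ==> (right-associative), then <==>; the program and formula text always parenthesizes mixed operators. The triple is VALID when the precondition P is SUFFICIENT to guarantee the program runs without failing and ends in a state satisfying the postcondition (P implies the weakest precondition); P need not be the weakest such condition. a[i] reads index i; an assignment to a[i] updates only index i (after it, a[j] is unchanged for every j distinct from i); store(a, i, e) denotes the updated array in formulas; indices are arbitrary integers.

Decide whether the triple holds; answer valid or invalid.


Working backward. After the program, arr[e] == 6 must hold.
Before tab[e + 3] := pos - s: arr[e] == 6
Before e := arr[1] - pos - 1: arr[arr[1] - pos - 1] == 6
Before acc := pos + 9: arr[arr[1] - pos - 1] == 6
The weakest precondition is arr[arr[1] - pos - 1] == 6.
Check whether arr[arr[1] - 3] == 6 && pos == -5 implies it.
Countermodel: at the initial state arr = {[-3] = 6, [1] = 0, [4] = 2, elsewhere 0}, pos = -5, the precondition holds but the weakest precondition fails.
Answer: invalid


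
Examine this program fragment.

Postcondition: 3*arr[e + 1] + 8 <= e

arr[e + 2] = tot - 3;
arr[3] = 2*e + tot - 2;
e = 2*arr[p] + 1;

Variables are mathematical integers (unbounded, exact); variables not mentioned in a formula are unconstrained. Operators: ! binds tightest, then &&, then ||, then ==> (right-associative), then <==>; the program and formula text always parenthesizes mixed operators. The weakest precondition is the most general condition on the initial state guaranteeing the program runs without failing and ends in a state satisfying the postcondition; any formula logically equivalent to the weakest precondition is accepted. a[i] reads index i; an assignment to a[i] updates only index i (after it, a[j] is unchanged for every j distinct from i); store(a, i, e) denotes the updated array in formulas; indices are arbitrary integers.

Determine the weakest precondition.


Working backward. After the program, the postcondition 3*arr[e + 1] + 8 <= e must hold; in canonical form it is 3*arr[e + 1] <= e - 8.
Before e := 2*arr[p] + 1: 3*arr[2*arr[p] + 2] <= 2*arr[p] - 7
Before arr[3] := 2*e + tot - 2: 3*store(arr, 3, 2*e + tot - 2)[2*store(arr, 3, 2*e + tot - 2)[p] + 2] <= 2*store(arr, 3, 2*e + tot - 2)[p] - 7
Before arr[e + 2] := tot - 3: 3*store(store(arr, e + 2, tot - 3), 3, 2*e + tot - 2)[2*store(store(arr, e + 2, tot - 3), 3, 2*e + tot - 2)[p] + 2] <= 2*store(store(arr, e + 2, tot - 3), 3, 2*e + tot - 2)[p] - 7
Answer: WP = 3*store(store(arr, e + 2, tot - 3), 3, 2*e + tot - 2)[2*store(store(arr, e + 2, tot - 3), 3, 2*e + tot - 2)[p] + 2] <= 2*store(store(arr, e + 2, tot - 3), 3, 2*e + tot - 2)[p] - 7


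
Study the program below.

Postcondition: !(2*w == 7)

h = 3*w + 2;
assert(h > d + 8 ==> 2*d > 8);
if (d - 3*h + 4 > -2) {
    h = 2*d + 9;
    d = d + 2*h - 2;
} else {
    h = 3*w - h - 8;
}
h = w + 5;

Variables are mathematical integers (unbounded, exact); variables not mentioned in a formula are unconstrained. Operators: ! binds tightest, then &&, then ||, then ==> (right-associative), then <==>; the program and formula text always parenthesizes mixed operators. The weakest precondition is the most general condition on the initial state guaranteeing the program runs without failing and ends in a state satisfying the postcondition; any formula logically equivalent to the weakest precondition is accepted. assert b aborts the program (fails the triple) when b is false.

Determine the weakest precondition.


Working backward. After the program, !(2*w == 7) must hold.
Before h := w + 5: !(2*w == 7)
Then branch requires !(2*w == 7); else branch requires !(2*w == 7).
Before the if: (d > 3*h - 6 ==> (!(2*w == 7))) && ((!(d > 3*h - 6)) ==> (!(2*w == 7)))
Before assert h > d + 8 ==> 2*d > 8: (h > d + 8 ==> 2*d > 8) && (d > 3*h - 6 ==> (!(2*w == 7))) && ((!(d > 3*h - 6)) ==> (!(2*w == 7)))
Before h := 3*w + 2: (3*w > d + 6 ==> 2*d > 8) && (d > 9*w ==> (!(2*w == 7))) && ((!(d > 9*w)) ==> (!(2*w == 7)))
Answer: WP = (3*w > d + 6 ==> 2*d > 8) && (d > 9*w ==> (!(2*w == 7))) && ((!(d > 9*w)) ==> (!(2*w == 7)))


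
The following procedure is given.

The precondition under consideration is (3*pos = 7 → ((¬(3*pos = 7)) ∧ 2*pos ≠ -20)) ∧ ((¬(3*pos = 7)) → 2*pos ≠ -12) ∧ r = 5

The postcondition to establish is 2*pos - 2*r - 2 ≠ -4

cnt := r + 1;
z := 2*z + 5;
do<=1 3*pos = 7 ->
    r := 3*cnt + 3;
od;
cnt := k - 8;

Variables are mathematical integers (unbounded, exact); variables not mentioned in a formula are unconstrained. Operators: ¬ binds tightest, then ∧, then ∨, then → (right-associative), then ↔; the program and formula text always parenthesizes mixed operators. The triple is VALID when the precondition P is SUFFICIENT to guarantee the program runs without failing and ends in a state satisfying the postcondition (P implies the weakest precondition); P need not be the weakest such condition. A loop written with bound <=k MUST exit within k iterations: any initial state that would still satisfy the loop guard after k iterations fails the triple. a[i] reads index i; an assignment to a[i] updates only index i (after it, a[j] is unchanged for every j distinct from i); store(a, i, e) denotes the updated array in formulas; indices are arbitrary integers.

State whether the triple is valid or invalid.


Working backward. After the program, the postcondition 2*pos - 2*r - 2 ≠ -4 must hold; in canonical form it is 2*pos ≠ 2*r - 2.
Before cnt := k - 8: 2*pos ≠ 2*r - 2
Before the loop (bound <=1), unroll the exhaustion recursion (WP_0 = exit-now case; WP_j = one more guarded iteration, up to j = 1):
  WP_0: (¬(3*pos = 7)) ∧ 2*pos ≠ 2*r - 2
  WP_1: (3*pos = 7 → ((¬(3*pos = 7)) ∧ 2*pos ≠ 6*cnt + 4)) ∧ ((¬(3*pos = 7)) → 2*pos ≠ 2*r - 2)
So before the loop: (3*pos = 7 → ((¬(3*pos = 7)) ∧ 2*pos ≠ 6*cnt + 4)) ∧ ((¬(3*pos = 7)) → 2*pos ≠ 2*r - 2)
Before z := 2*z + 5: (3*pos = 7 → ((¬(3*pos = 7)) ∧ 2*pos ≠ 6*cnt + 4)) ∧ ((¬(3*pos = 7)) → 2*pos ≠ 2*r - 2)
Before cnt := r + 1: (3*pos = 7 → ((¬(3*pos = 7)) ∧ 2*pos ≠ 6*r + 10)) ∧ ((¬(3*pos = 7)) → 2*pos ≠ 2*r - 2)
The weakest precondition is (3*pos = 7 → ((¬(3*pos = 7)) ∧ 2*pos ≠ 6*r + 10)) ∧ ((¬(3*pos = 7)) → 2*pos ≠ 2*r - 2).
Check whether (3*pos = 7 → ((¬(3*pos = 7)) ∧ 2*pos ≠ -20)) ∧ ((¬(3*pos = 7)) → 2*pos ≠ -12) ∧ r = 5 implies it.
Countermodel: at the initial state pos = 4, r = 5, the precondition holds but the weakest precondition fails.
Answer: invalid


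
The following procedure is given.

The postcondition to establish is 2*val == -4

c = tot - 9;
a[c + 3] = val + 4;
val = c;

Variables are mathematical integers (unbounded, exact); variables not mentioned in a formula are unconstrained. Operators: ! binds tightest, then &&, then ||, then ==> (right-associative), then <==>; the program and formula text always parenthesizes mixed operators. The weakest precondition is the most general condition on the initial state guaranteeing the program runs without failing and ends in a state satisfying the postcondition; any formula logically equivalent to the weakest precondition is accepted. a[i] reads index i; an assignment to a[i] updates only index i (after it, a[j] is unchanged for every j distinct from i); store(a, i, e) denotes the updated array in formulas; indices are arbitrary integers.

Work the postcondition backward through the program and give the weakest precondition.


Working backward. After the program, 2*val == -4 must hold.
Before val := c: 2*c == -4
Before a[c + 3] := val + 4: 2*c == -4
Before c := tot - 9: 2*tot == 14
Answer: WP = 2*tot == 14
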